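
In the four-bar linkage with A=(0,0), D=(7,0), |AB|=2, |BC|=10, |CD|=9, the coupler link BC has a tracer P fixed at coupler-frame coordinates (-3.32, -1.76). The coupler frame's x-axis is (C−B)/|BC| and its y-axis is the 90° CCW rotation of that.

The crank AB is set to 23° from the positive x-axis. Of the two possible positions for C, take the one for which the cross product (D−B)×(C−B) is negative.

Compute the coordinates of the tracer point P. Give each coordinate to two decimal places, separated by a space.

A=(0,0), D=(7.00,0)
B = A + 2.00·(cos23°, sin23°) = (1.8410, 0.7815)
|BD| = 5.2178
circle(B,10.00) ∩ circle(D,9.00): a=4.4296, h=8.9654
  candidates: C₊=(7.5634,8.9823) cross=46.780; C₋=(4.8779,-8.7462) cross=-46.780
  mode - wants cross < 0 → take C=(4.8779,-8.7462) (cross=-46.780)
ex = (C−B)/|BC| = (0.3037,-0.9528); ey = (0.9528,0.3037)
P = B + -3.32·ex + -1.76·ey = (-0.8441,3.4102)

-0.84 3.41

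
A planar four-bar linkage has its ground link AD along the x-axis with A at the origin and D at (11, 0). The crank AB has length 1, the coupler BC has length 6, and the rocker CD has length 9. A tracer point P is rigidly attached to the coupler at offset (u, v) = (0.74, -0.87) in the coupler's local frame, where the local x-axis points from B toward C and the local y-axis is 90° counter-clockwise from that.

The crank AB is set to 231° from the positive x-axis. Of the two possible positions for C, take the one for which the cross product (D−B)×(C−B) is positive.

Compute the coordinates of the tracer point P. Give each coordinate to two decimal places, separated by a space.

0.51 -0.70

A=(0,0), D=(11.00,0)
B = A + 1.00·(cos231°, sin231°) = (-0.6293, -0.7771)
|BD| = 11.6553
circle(B,6.00) ∩ circle(D,9.00): a=3.8972, h=4.5620
  candidates: C₊=(2.9550,4.0346) cross=53.172; C₋=(3.5634,-5.0692) cross=-53.172
  mode + wants cross > 0 → take C=(2.9550,4.0346) (cross=53.172)
ex = (C−B)/|BC| = (0.5974,0.8020); ey = (-0.8020,0.5974)
P = B + 0.74·ex + -0.87·ey = (0.5104,-0.7034)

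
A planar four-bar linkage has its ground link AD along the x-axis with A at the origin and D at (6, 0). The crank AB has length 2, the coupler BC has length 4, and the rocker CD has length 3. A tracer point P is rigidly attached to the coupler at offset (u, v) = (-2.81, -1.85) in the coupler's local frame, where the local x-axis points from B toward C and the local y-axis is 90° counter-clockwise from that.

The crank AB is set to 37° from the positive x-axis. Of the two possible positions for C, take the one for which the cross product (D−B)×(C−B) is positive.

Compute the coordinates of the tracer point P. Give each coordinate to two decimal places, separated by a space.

-0.17 -1.66

A=(0,0), D=(6.00,0)
B = A + 2.00·(cos37°, sin37°) = (1.5973, 1.2036)
|BD| = 4.5643
circle(B,4.00) ∩ circle(D,3.00): a=3.0490, h=2.5892
  candidates: C₊=(5.2211,2.8971) cross=11.818; C₋=(3.8555,-2.0979) cross=-11.818
  mode + wants cross > 0 → take C=(5.2211,2.8971) (cross=11.818)
ex = (C−B)/|BC| = (0.9060,0.4234); ey = (-0.4234,0.9060)
P = B + -2.81·ex + -1.85·ey = (-0.1652,-1.6621)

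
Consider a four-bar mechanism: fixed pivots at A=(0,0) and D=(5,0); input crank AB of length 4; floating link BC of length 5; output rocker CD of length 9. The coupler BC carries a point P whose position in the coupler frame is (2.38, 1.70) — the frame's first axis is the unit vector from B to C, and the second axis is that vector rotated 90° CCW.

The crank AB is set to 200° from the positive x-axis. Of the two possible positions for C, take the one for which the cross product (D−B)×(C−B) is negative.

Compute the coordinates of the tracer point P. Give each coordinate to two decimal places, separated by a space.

-1.25 -2.87

A=(0,0), D=(5.00,0)
B = A + 4.00·(cos200°, sin200°) = (-3.7588, -1.3681)
|BD| = 8.8650
circle(B,5.00) ∩ circle(D,9.00): a=1.2740, h=4.8350
  candidates: C₊=(-3.2462,3.6056) cross=42.862; C₋=(-1.7539,-5.9485) cross=-42.862
  mode - wants cross < 0 → take C=(-1.7539,-5.9485) (cross=-42.862)
ex = (C−B)/|BC| = (0.4010,-0.9161); ey = (0.9161,0.4010)
P = B + 2.38·ex + 1.70·ey = (-1.2471,-2.8667)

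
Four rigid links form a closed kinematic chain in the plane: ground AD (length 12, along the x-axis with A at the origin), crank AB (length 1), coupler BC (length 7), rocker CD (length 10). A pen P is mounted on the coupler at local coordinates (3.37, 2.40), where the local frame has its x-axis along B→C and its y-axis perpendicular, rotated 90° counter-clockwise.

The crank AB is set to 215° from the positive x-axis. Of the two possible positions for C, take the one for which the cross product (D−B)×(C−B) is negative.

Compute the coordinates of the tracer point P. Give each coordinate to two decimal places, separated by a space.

3.22 -1.49

A=(0,0), D=(12.00,0)
B = A + 1.00·(cos215°, sin215°) = (-0.8192, -0.5736)
|BD| = 12.8320
circle(B,7.00) ∩ circle(D,10.00): a=4.4288, h=5.4209
  candidates: C₊=(3.3629,5.0399) cross=69.561; C₋=(3.8475,-5.7911) cross=-69.561
  mode - wants cross < 0 → take C=(3.8475,-5.7911) (cross=-69.561)
ex = (C−B)/|BC| = (0.6667,-0.7454); ey = (0.7454,0.6667)
P = B + 3.37·ex + 2.40·ey = (3.2164,-1.4854)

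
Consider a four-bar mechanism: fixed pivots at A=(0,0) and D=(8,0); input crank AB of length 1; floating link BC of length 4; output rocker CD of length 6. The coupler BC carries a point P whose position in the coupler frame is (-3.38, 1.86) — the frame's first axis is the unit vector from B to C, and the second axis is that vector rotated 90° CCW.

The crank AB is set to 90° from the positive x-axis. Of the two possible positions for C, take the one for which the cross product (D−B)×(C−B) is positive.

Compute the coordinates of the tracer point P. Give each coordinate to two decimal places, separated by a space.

-3.80 0.34

A=(0,0), D=(8.00,0)
B = A + 1.00·(cos90°, sin90°) = (0.0000, 1.0000)
|BD| = 8.0623
circle(B,4.00) ∩ circle(D,6.00): a=2.7908, h=2.8656
  candidates: C₊=(3.1247,3.4973) cross=23.103; C₋=(2.4138,-2.1896) cross=-23.103
  mode + wants cross > 0 → take C=(3.1247,3.4973) (cross=23.103)
ex = (C−B)/|BC| = (0.7812,0.6243); ey = (-0.6243,0.7812)
P = B + -3.38·ex + 1.86·ey = (-3.8016,0.3428)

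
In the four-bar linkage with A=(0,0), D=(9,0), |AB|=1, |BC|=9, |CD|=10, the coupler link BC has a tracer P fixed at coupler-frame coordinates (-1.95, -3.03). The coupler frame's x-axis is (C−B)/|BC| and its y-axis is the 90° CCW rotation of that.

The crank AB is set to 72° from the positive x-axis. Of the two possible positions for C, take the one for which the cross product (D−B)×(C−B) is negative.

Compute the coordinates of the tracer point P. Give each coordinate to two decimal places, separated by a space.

A=(0,0), D=(9.00,0)
B = A + 1.00·(cos72°, sin72°) = (0.3090, 0.9511)
|BD| = 8.7429
circle(B,9.00) ∩ circle(D,10.00): a=3.2848, h=8.3791
  candidates: C₊=(4.4858,8.9231) cross=73.258; C₋=(2.6629,-7.7357) cross=-73.258
  mode - wants cross < 0 → take C=(2.6629,-7.7357) (cross=-73.258)
ex = (C−B)/|BC| = (0.2615,-0.9652); ey = (0.9652,0.2615)
P = B + -1.95·ex + -3.03·ey = (-3.1255,2.0407)

-3.13 2.04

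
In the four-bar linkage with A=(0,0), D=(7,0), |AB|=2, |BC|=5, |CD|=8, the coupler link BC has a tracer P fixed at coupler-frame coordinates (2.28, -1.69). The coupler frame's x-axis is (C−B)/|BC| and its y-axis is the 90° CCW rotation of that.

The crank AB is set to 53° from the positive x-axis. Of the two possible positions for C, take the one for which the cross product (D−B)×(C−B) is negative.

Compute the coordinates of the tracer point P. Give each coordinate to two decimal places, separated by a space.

A=(0,0), D=(7.00,0)
B = A + 2.00·(cos53°, sin53°) = (1.2036, 1.5973)
|BD| = 6.0124
circle(B,5.00) ∩ circle(D,8.00): a=-0.2371, h=4.9944
  candidates: C₊=(2.3019,6.4752) cross=30.028; C₋=(-0.3517,-3.1547) cross=-30.028
  mode - wants cross < 0 → take C=(-0.3517,-3.1547) (cross=-30.028)
ex = (C−B)/|BC| = (-0.3111,-0.9504); ey = (0.9504,-0.3111)
P = B + 2.28·ex + -1.69·ey = (-1.1118,-0.0439)

-1.11 -0.04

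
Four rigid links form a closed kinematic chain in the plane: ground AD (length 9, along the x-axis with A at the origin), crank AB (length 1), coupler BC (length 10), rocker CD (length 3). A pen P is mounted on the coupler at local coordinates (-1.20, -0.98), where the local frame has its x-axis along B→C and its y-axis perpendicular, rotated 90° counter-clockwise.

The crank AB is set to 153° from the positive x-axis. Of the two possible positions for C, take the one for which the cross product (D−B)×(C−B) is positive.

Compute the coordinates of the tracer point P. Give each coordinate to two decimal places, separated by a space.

A=(0,0), D=(9.00,0)
B = A + 1.00·(cos153°, sin153°) = (-0.8910, 0.4540)
|BD| = 9.9014
circle(B,10.00) ∩ circle(D,3.00): a=9.5460, h=2.9789
  candidates: C₊=(8.7815,2.9920) cross=29.495; C₋=(8.5084,-2.9594) cross=-29.495
  mode + wants cross > 0 → take C=(8.7815,2.9920) (cross=29.495)
ex = (C−B)/|BC| = (0.9673,0.2538); ey = (-0.2538,0.9673)
P = B + -1.20·ex + -0.98·ey = (-1.8030,-0.7985)

-1.80 -0.80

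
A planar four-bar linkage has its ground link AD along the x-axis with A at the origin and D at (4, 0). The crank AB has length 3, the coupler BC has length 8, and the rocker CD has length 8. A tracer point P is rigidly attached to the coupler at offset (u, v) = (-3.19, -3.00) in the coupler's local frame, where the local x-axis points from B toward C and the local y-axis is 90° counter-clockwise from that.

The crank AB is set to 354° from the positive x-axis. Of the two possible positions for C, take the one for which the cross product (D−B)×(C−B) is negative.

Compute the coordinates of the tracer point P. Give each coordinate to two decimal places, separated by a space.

-0.96 1.59

A=(0,0), D=(4.00,0)
B = A + 3.00·(cos354°, sin354°) = (2.9836, -0.3136)
|BD| = 1.0637
circle(B,8.00) ∩ circle(D,8.00): a=0.5319, h=7.9823
  candidates: C₊=(1.1386,7.4708) cross=8.491; C₋=(5.8450,-7.7843) cross=-8.491
  mode - wants cross < 0 → take C=(5.8450,-7.7843) (cross=-8.491)
ex = (C−B)/|BC| = (0.3577,-0.9338); ey = (0.9338,0.3577)
P = B + -3.19·ex + -3.00·ey = (-0.9590,1.5923)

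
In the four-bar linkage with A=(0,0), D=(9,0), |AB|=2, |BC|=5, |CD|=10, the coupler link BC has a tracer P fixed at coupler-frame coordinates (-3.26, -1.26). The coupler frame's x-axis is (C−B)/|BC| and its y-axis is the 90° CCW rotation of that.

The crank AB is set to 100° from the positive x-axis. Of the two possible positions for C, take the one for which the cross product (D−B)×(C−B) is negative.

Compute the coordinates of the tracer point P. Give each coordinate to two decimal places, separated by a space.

-1.49 5.27

A=(0,0), D=(9.00,0)
B = A + 2.00·(cos100°, sin100°) = (-0.3473, 1.9696)
|BD| = 9.5526
circle(B,5.00) ∩ circle(D,10.00): a=0.8506, h=4.9271
  candidates: C₊=(1.5010,6.6155) cross=47.067; C₋=(-0.5309,-3.0270) cross=-47.067
  mode - wants cross < 0 → take C=(-0.5309,-3.0270) (cross=-47.067)
ex = (C−B)/|BC| = (-0.0367,-0.9993); ey = (0.9993,-0.0367)
P = B + -3.26·ex + -1.26·ey = (-1.4868,5.2737)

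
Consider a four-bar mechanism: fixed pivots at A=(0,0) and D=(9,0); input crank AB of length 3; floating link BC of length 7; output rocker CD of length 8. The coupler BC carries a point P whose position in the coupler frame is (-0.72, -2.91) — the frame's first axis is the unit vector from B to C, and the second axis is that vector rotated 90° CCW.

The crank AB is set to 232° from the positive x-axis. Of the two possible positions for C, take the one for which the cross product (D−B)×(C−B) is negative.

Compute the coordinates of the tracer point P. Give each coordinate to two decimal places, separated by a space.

-4.06 -4.39

A=(0,0), D=(9.00,0)
B = A + 3.00·(cos232°, sin232°) = (-1.8470, -2.3640)
|BD| = 11.1016
circle(B,7.00) ∩ circle(D,8.00): a=4.8752, h=5.0232
  candidates: C₊=(1.8468,3.5821) cross=55.765; C₋=(3.9861,-6.2338) cross=-55.765
  mode - wants cross < 0 → take C=(3.9861,-6.2338) (cross=-55.765)
ex = (C−B)/|BC| = (0.8333,-0.5528); ey = (0.5528,0.8333)
P = B + -0.72·ex + -2.91·ey = (-4.0557,-4.3909)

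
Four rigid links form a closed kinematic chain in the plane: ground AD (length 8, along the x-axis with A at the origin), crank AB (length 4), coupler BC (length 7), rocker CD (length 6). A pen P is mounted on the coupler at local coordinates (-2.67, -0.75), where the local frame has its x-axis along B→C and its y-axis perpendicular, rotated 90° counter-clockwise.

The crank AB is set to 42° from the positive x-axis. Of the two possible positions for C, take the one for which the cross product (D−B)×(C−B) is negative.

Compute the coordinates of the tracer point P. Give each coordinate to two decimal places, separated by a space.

1.92 5.24

A=(0,0), D=(8.00,0)
B = A + 4.00·(cos42°, sin42°) = (2.9726, 2.6765)
|BD| = 5.6955
circle(B,7.00) ∩ circle(D,6.00): a=3.9890, h=5.7522
  candidates: C₊=(9.1968,5.8794) cross=32.762; C₋=(3.7905,-4.2755) cross=-32.762
  mode - wants cross < 0 → take C=(3.7905,-4.2755) (cross=-32.762)
ex = (C−B)/|BC| = (0.1168,-0.9932); ey = (0.9932,0.1168)
P = B + -2.67·ex + -0.75·ey = (1.9157,5.2406)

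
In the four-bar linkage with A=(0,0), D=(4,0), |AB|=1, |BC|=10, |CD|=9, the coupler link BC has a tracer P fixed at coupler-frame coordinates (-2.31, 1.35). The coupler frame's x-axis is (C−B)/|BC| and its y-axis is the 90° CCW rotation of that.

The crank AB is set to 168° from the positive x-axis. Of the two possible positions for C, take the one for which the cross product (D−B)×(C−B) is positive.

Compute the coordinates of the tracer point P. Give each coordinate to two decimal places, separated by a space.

A=(0,0), D=(4.00,0)
B = A + 1.00·(cos168°, sin168°) = (-0.9781, 0.2079)
|BD| = 4.9825
circle(B,10.00) ∩ circle(D,9.00): a=4.3979, h=8.9810
  candidates: C₊=(3.7907,8.9976) cross=44.748; C₋=(3.0412,-8.9488) cross=-44.748
  mode + wants cross > 0 → take C=(3.7907,8.9976) (cross=44.748)
ex = (C−B)/|BC| = (0.4769,0.8790); ey = (-0.8790,0.4769)
P = B + -2.31·ex + 1.35·ey = (-3.2664,-1.1787)

-3.27 -1.18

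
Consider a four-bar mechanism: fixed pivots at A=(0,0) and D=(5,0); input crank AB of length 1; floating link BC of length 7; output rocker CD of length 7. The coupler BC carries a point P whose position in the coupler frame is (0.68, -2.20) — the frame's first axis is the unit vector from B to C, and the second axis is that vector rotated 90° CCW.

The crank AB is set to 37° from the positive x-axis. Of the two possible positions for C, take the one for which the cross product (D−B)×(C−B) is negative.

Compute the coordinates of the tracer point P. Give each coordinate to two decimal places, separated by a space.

-1.26 -0.43

A=(0,0), D=(5.00,0)
B = A + 1.00·(cos37°, sin37°) = (0.7986, 0.6018)
|BD| = 4.2442
circle(B,7.00) ∩ circle(D,7.00): a=2.1221, h=6.6706
  candidates: C₊=(3.8452,6.9041) cross=28.312; C₋=(1.9535,-6.3023) cross=-28.312
  mode - wants cross < 0 → take C=(1.9535,-6.3023) (cross=-28.312)
ex = (C−B)/|BC| = (0.1650,-0.9863); ey = (0.9863,0.1650)
P = B + 0.68·ex + -2.20·ey = (-1.2590,-0.4318)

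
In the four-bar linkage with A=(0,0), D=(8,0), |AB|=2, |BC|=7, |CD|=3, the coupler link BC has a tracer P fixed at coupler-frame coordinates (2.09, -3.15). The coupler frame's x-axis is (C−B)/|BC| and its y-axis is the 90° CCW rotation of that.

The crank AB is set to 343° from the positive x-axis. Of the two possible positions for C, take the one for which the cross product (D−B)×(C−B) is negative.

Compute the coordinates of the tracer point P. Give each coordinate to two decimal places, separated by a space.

2.81 -4.26

A=(0,0), D=(8.00,0)
B = A + 2.00·(cos343°, sin343°) = (1.9126, -0.5847)
|BD| = 6.1154
circle(B,7.00) ∩ circle(D,3.00): a=6.3281, h=2.9924
  candidates: C₊=(7.9256,2.9991) cross=18.300; C₋=(8.4979,-2.9584) cross=-18.300
  mode - wants cross < 0 → take C=(8.4979,-2.9584) (cross=-18.300)
ex = (C−B)/|BC| = (0.9408,-0.3391); ey = (0.3391,0.9408)
P = B + 2.09·ex + -3.15·ey = (2.8106,-4.2568)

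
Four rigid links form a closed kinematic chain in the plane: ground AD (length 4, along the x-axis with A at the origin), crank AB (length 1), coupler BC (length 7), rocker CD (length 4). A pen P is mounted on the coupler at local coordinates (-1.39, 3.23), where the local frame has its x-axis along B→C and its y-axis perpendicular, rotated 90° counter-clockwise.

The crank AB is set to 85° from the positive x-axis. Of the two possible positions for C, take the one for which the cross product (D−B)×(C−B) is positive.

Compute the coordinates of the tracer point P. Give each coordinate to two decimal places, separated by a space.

-2.09 3.76

A=(0,0), D=(4.00,0)
B = A + 1.00·(cos85°, sin85°) = (0.0872, 0.9962)
|BD| = 4.0377
circle(B,7.00) ∩ circle(D,4.00): a=6.1054, h=3.4241
  candidates: C₊=(6.8486,2.8081) cross=13.826; C₋=(5.1589,-3.8284) cross=-13.826
  mode + wants cross > 0 → take C=(6.8486,2.8081) (cross=13.826)
ex = (C−B)/|BC| = (0.9659,0.2588); ey = (-0.2588,0.9659)
P = B + -1.39·ex + 3.23·ey = (-2.0915,3.7563)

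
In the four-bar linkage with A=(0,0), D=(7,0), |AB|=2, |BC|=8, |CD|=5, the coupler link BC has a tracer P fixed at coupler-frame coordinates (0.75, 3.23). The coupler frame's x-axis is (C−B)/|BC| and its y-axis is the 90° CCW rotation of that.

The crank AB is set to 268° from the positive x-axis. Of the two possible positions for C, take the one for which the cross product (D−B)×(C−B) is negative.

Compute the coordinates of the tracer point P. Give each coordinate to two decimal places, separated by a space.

1.83 0.72

A=(0,0), D=(7.00,0)
B = A + 2.00·(cos268°, sin268°) = (-0.0698, -1.9988)
|BD| = 7.3469
circle(B,8.00) ∩ circle(D,5.00): a=6.3276, h=4.8950
  candidates: C₊=(4.6874,4.4331) cross=35.963; C₋=(7.3509,-4.9877) cross=-35.963
  mode - wants cross < 0 → take C=(7.3509,-4.9877) (cross=-35.963)
ex = (C−B)/|BC| = (0.9276,-0.3736); ey = (0.3736,0.9276)
P = B + 0.75·ex + 3.23·ey = (1.8327,0.7171)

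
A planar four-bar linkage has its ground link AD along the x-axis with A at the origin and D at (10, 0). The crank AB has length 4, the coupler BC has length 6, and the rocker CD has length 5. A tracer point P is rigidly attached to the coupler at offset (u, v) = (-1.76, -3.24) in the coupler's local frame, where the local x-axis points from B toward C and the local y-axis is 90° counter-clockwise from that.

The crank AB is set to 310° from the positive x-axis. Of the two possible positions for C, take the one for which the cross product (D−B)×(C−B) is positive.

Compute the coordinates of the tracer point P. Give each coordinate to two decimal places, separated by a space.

4.54 -6.18

A=(0,0), D=(10.00,0)
B = A + 4.00·(cos310°, sin310°) = (2.5712, -3.0642)
|BD| = 8.0360
circle(B,6.00) ∩ circle(D,5.00): a=4.7024, h=3.7266
  candidates: C₊=(5.4973,2.1739) cross=29.947; C₋=(8.3393,-4.7161) cross=-29.947
  mode + wants cross > 0 → take C=(5.4973,2.1739) (cross=29.947)
ex = (C−B)/|BC| = (0.4877,0.8730); ey = (-0.8730,0.4877)
P = B + -1.76·ex + -3.24·ey = (4.5414,-6.1808)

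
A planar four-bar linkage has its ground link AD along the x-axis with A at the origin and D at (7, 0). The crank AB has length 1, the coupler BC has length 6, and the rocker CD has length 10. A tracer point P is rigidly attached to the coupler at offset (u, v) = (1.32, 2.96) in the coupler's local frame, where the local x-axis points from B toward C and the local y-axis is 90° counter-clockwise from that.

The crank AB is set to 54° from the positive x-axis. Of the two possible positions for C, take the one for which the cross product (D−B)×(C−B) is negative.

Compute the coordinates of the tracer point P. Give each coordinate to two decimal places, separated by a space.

A=(0,0), D=(7.00,0)
B = A + 1.00·(cos54°, sin54°) = (0.5878, 0.8090)
|BD| = 6.4630
circle(B,6.00) ∩ circle(D,10.00): a=-1.7197, h=5.7483
  candidates: C₊=(-0.3988,6.7273) cross=37.151; C₋=(-1.8379,-4.6788) cross=-37.151
  mode - wants cross < 0 → take C=(-1.8379,-4.6788) (cross=-37.151)
ex = (C−B)/|BC| = (-0.4043,-0.9146); ey = (0.9146,-0.4043)
P = B + 1.32·ex + 2.96·ey = (2.7614,-1.5950)

2.76 -1.59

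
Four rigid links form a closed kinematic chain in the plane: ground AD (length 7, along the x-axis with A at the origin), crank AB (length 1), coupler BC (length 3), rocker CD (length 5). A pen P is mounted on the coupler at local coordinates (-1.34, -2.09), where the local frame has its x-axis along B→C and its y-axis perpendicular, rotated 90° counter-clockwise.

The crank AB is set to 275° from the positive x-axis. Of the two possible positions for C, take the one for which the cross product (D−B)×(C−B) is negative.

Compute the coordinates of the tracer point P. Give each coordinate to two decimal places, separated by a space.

A=(0,0), D=(7.00,0)
B = A + 1.00·(cos275°, sin275°) = (0.0872, -0.9962)
|BD| = 6.9843
circle(B,3.00) ∩ circle(D,5.00): a=2.3467, h=1.8690
  candidates: C₊=(2.1433,1.1884) cross=13.053; C₋=(2.6764,-2.5113) cross=-13.053
  mode - wants cross < 0 → take C=(2.6764,-2.5113) (cross=-13.053)
ex = (C−B)/|BC| = (0.8631,-0.5050); ey = (0.5050,0.8631)
P = B + -1.34·ex + -2.09·ey = (-2.1249,-2.1233)

-2.12 -2.12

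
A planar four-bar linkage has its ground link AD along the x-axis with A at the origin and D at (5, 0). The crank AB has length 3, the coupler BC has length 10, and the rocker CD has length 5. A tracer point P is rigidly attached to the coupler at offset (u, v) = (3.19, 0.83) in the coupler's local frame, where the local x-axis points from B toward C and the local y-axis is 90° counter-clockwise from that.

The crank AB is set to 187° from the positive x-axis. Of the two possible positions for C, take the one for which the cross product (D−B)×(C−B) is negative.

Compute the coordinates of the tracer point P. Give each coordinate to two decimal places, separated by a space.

A=(0,0), D=(5.00,0)
B = A + 3.00·(cos187°, sin187°) = (-2.9776, -0.3656)
|BD| = 7.9860
circle(B,10.00) ∩ circle(D,5.00): a=8.6887, h=4.9504
  candidates: C₊=(5.4753,4.9774) cross=39.534; C₋=(5.9286,-4.9130) cross=-39.534
  mode - wants cross < 0 → take C=(5.9286,-4.9130) (cross=-39.534)
ex = (C−B)/|BC| = (0.8906,-0.4547); ey = (0.4547,0.8906)
P = B + 3.19·ex + 0.83·ey = (0.2409,-1.0770)

0.24 -1.08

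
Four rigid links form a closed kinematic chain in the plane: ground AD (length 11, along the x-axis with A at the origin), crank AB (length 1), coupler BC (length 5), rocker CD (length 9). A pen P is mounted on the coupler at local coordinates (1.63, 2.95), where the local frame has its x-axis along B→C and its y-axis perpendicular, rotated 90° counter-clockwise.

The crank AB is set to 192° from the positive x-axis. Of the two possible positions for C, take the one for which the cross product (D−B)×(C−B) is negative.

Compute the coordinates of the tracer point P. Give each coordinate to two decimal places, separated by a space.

2.21 0.89

A=(0,0), D=(11.00,0)
B = A + 1.00·(cos192°, sin192°) = (-0.9781, -0.2079)
|BD| = 11.9800
circle(B,5.00) ∩ circle(D,9.00): a=3.6527, h=3.4143
  candidates: C₊=(2.6148,3.2693) cross=40.903; C₋=(2.7333,-3.5583) cross=-40.903
  mode - wants cross < 0 → take C=(2.7333,-3.5583) (cross=-40.903)
ex = (C−B)/|BC| = (0.7423,-0.6701); ey = (0.6701,0.7423)
P = B + 1.63·ex + 2.95·ey = (2.2085,0.8896)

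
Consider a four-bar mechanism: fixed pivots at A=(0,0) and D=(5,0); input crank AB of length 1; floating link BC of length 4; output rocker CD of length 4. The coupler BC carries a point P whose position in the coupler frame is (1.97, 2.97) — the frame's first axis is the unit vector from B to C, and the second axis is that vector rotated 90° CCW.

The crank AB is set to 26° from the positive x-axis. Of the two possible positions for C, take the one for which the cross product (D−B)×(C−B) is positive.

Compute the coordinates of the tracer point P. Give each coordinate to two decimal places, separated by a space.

A=(0,0), D=(5.00,0)
B = A + 1.00·(cos26°, sin26°) = (0.8988, 0.4384)
|BD| = 4.1246
circle(B,4.00) ∩ circle(D,4.00): a=2.0623, h=3.4274
  candidates: C₊=(3.3137,3.6272) cross=14.136; C₋=(2.5851,-3.1888) cross=-14.136
  mode + wants cross > 0 → take C=(3.3137,3.6272) (cross=14.136)
ex = (C−B)/|BC| = (0.6037,0.7972); ey = (-0.7972,0.6037)
P = B + 1.97·ex + 2.97·ey = (-0.2796,3.8019)

-0.28 3.80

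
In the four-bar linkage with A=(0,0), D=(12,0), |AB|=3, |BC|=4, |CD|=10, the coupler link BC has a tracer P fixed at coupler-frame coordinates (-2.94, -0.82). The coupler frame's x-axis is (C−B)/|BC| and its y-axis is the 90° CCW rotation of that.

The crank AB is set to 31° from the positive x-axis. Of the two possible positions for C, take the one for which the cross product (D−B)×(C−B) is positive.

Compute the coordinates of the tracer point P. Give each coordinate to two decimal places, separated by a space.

2.61 -1.51

A=(0,0), D=(12.00,0)
B = A + 3.00·(cos31°, sin31°) = (2.5715, 1.5451)
|BD| = 9.5543
circle(B,4.00) ∩ circle(D,10.00): a=0.3812, h=3.9818
  candidates: C₊=(3.5916,5.4129) cross=38.043; C₋=(2.3037,-2.4459) cross=-38.043
  mode + wants cross > 0 → take C=(3.5916,5.4129) (cross=38.043)
ex = (C−B)/|BC| = (0.2550,0.9669); ey = (-0.9669,0.2550)
P = B + -2.94·ex + -0.82·ey = (2.6146,-1.5068)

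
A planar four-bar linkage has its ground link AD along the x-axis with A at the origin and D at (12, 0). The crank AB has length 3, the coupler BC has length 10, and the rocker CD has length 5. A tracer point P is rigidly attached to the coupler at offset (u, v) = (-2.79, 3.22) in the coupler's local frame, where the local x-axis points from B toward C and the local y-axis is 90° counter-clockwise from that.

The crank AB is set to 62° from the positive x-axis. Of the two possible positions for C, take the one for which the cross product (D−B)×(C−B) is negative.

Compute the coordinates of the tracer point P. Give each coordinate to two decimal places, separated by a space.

1.43 6.91

A=(0,0), D=(12.00,0)
B = A + 3.00·(cos62°, sin62°) = (1.4084, 2.6488)
|BD| = 10.9178
circle(B,10.00) ∩ circle(D,5.00): a=8.8937, h=4.5720
  candidates: C₊=(11.1456,4.9265) cross=49.916; C₋=(8.9271,-3.9443) cross=-49.916
  mode - wants cross < 0 → take C=(8.9271,-3.9443) (cross=-49.916)
ex = (C−B)/|BC| = (0.7519,-0.6593); ey = (0.6593,0.7519)
P = B + -2.79·ex + 3.22·ey = (1.4337,6.9093)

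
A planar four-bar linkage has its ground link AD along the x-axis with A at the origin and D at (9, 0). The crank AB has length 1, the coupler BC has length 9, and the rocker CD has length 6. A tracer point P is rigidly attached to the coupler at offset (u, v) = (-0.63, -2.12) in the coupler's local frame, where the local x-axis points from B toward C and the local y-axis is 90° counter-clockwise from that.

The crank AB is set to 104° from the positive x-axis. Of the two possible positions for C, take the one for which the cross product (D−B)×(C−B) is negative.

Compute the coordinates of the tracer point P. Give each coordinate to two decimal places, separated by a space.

-2.17 -0.11

A=(0,0), D=(9.00,0)
B = A + 1.00·(cos104°, sin104°) = (-0.2419, 0.9703)
|BD| = 9.2927
circle(B,9.00) ∩ circle(D,6.00): a=7.0676, h=5.5722
  candidates: C₊=(7.3689,5.7740) cross=51.780; C₋=(6.2052,-5.3094) cross=-51.780
  mode - wants cross < 0 → take C=(6.2052,-5.3094) (cross=-51.780)
ex = (C−B)/|BC| = (0.7164,-0.6977); ey = (0.6977,0.7164)
P = B + -0.63·ex + -2.12·ey = (-2.1724,-0.1088)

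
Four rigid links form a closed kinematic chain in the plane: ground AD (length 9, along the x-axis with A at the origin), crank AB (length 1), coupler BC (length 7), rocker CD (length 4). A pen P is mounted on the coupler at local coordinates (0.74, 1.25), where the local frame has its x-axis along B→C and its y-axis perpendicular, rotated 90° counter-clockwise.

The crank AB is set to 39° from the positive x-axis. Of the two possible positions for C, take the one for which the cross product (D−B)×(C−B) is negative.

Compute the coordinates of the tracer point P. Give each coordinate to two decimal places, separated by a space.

A=(0,0), D=(9.00,0)
B = A + 1.00·(cos39°, sin39°) = (0.7771, 0.6293)
|BD| = 8.2469
circle(B,7.00) ∩ circle(D,4.00): a=6.1242, h=3.3903
  candidates: C₊=(7.1422,3.5424) cross=27.959; C₋=(6.6248,-3.2184) cross=-27.959
  mode - wants cross < 0 → take C=(6.6248,-3.2184) (cross=-27.959)
ex = (C−B)/|BC| = (0.8354,-0.5497); ey = (0.5497,0.8354)
P = B + 0.74·ex + 1.25·ey = (2.0824,1.2668)

2.08 1.27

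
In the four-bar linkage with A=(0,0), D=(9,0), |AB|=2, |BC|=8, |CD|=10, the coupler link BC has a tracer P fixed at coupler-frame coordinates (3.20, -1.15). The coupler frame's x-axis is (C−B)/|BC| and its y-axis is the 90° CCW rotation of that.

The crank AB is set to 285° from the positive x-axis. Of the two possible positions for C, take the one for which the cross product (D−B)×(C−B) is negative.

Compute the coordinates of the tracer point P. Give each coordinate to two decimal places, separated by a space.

A=(0,0), D=(9.00,0)
B = A + 2.00·(cos285°, sin285°) = (0.5176, -1.9319)
|BD| = 8.6996
circle(B,8.00) ∩ circle(D,10.00): a=2.2807, h=7.6680
  candidates: C₊=(1.0386,6.0512) cross=66.708; C₋=(4.4442,-8.9019) cross=-66.708
  mode - wants cross < 0 → take C=(4.4442,-8.9019) (cross=-66.708)
ex = (C−B)/|BC| = (0.4908,-0.8713); ey = (0.8713,0.4908)
P = B + 3.20·ex + -1.15·ey = (1.0863,-5.2843)

1.09 -5.28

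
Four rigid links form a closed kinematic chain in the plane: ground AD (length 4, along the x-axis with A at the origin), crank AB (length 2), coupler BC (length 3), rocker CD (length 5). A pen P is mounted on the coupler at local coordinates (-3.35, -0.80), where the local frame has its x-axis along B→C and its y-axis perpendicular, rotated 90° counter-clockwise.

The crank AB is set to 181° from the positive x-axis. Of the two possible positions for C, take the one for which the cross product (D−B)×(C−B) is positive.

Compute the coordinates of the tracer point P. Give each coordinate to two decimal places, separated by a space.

-3.18 -3.27

A=(0,0), D=(4.00,0)
B = A + 2.00·(cos181°, sin181°) = (-1.9997, -0.0349)
|BD| = 5.9998
circle(B,3.00) ∩ circle(D,5.00): a=1.6665, h=2.4945
  candidates: C₊=(-0.3477,2.4693) cross=14.967; C₋=(-0.3187,-2.5197) cross=-14.967
  mode + wants cross > 0 → take C=(-0.3477,2.4693) (cross=14.967)
ex = (C−B)/|BC| = (0.5507,0.8347); ey = (-0.8347,0.5507)
P = B + -3.35·ex + -0.80·ey = (-3.1766,-3.2718)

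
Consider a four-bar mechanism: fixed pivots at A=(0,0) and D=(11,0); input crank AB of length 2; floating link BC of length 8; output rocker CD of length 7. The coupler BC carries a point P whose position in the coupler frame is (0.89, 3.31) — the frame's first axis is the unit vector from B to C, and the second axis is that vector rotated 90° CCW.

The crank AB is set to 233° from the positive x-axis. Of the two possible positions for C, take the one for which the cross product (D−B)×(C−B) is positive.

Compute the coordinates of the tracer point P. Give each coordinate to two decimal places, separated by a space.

-2.64 1.52

A=(0,0), D=(11.00,0)
B = A + 2.00·(cos233°, sin233°) = (-1.2036, -1.5973)
|BD| = 12.3077
circle(B,8.00) ∩ circle(D,7.00): a=6.7632, h=4.2730
  candidates: C₊=(4.9479,3.5173) cross=52.591; C₋=(6.0569,-4.9564) cross=-52.591
  mode + wants cross > 0 → take C=(4.9479,3.5173) (cross=52.591)
ex = (C−B)/|BC| = (0.7689,0.6393); ey = (-0.6393,0.7689)
P = B + 0.89·ex + 3.31·ey = (-2.6354,1.5169)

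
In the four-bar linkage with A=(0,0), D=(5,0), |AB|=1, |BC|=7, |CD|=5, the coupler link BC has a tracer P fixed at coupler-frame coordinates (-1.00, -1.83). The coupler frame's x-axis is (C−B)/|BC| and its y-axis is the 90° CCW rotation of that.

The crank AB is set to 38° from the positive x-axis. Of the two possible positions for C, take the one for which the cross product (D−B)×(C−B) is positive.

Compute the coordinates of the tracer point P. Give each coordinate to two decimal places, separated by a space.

A=(0,0), D=(5.00,0)
B = A + 1.00·(cos38°, sin38°) = (0.7880, 0.6157)
|BD| = 4.2567
circle(B,7.00) ∩ circle(D,5.00): a=4.9474, h=4.9521
  candidates: C₊=(6.3996,4.8001) cross=21.080; C₋=(4.9672,-4.9999) cross=-21.080
  mode + wants cross > 0 → take C=(6.3996,4.8001) (cross=21.080)
ex = (C−B)/|BC| = (0.8017,0.5978); ey = (-0.5978,0.8017)
P = B + -1.00·ex + -1.83·ey = (1.0803,-1.4492)

1.08 -1.45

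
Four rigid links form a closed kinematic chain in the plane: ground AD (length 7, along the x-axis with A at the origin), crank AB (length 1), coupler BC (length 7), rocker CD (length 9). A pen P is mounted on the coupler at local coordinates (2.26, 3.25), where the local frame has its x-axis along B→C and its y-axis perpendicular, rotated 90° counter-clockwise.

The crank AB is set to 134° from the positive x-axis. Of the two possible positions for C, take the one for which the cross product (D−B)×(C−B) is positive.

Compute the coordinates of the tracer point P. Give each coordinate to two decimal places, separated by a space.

A=(0,0), D=(7.00,0)
B = A + 1.00·(cos134°, sin134°) = (-0.6947, 0.7193)
|BD| = 7.7282
circle(B,7.00) ∩ circle(D,9.00): a=1.7938, h=6.7663
  candidates: C₊=(1.7211,7.2893) cross=52.291; C₋=(0.4615,-6.1845) cross=-52.291
  mode + wants cross > 0 → take C=(1.7211,7.2893) (cross=52.291)
ex = (C−B)/|BC| = (0.3451,0.9386); ey = (-0.9386,0.3451)
P = B + 2.26·ex + 3.25·ey = (-2.9650,3.9621)

-2.97 3.96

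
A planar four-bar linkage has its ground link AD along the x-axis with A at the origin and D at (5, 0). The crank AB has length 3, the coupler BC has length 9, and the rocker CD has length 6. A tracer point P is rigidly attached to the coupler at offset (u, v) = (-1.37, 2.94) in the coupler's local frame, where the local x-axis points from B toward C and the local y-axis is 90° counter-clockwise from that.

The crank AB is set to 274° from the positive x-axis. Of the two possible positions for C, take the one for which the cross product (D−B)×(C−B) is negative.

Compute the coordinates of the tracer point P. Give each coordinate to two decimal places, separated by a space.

-0.69 0.12

A=(0,0), D=(5.00,0)
B = A + 3.00·(cos274°, sin274°) = (0.2093, -2.9927)
|BD| = 5.6487
circle(B,9.00) ∩ circle(D,6.00): a=6.8076, h=5.8870
  candidates: C₊=(2.8639,5.6069) cross=33.254; C₋=(9.1019,-4.3789) cross=-33.254
  mode - wants cross < 0 → take C=(9.1019,-4.3789) (cross=-33.254)
ex = (C−B)/|BC| = (0.9881,-0.1540); ey = (0.1540,0.9881)
P = B + -1.37·ex + 2.94·ey = (-0.6916,0.1232)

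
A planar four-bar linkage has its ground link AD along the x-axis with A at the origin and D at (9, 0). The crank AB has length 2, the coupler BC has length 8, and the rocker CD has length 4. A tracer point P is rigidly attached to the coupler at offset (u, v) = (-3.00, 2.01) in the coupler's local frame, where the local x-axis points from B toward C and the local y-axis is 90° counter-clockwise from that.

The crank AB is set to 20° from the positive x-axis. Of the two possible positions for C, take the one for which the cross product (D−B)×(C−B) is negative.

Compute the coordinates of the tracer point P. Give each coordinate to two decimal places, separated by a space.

0.60 4.06

A=(0,0), D=(9.00,0)
B = A + 2.00·(cos20°, sin20°) = (1.8794, 0.6840)
|BD| = 7.1534
circle(B,8.00) ∩ circle(D,4.00): a=6.9317, h=3.9939
  candidates: C₊=(9.1613,3.9967) cross=28.570; C₋=(8.3975,-3.9544) cross=-28.570
  mode - wants cross < 0 → take C=(8.3975,-3.9544) (cross=-28.570)
ex = (C−B)/|BC| = (0.8148,-0.5798); ey = (0.5798,0.8148)
P = B + -3.00·ex + 2.01·ey = (0.6005,4.0611)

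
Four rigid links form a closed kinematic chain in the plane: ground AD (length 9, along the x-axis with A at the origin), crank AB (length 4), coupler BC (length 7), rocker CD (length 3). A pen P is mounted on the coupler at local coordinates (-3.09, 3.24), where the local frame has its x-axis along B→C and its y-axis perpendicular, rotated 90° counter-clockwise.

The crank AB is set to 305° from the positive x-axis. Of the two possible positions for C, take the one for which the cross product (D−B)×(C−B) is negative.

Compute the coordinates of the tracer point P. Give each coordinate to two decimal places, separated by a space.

-0.93 -0.17

A=(0,0), D=(9.00,0)
B = A + 4.00·(cos305°, sin305°) = (2.2943, -3.2766)
|BD| = 7.4634
circle(B,7.00) ∩ circle(D,3.00): a=6.4114, h=2.8095
  candidates: C₊=(6.8214,2.0624) cross=20.969; C₋=(9.2883,-2.9861) cross=-20.969
  mode - wants cross < 0 → take C=(9.2883,-2.9861) (cross=-20.969)
ex = (C−B)/|BC| = (0.9991,0.0415); ey = (-0.0415,0.9991)
P = B + -3.09·ex + 3.24·ey = (-0.9275,-0.1676)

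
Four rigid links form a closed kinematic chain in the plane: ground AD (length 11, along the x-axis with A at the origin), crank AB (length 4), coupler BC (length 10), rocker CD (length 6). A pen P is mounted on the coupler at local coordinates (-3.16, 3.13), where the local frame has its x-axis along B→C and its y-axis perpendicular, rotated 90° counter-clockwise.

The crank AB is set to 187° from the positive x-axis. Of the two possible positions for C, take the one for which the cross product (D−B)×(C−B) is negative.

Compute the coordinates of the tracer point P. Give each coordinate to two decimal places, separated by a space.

A=(0,0), D=(11.00,0)
B = A + 4.00·(cos187°, sin187°) = (-3.9702, -0.4875)
|BD| = 14.9781
circle(B,10.00) ∩ circle(D,6.00): a=9.6255, h=2.7110
  candidates: C₊=(5.5620,2.5354) cross=40.606; C₋=(5.7385,-2.8838) cross=-40.606
  mode - wants cross < 0 → take C=(5.7385,-2.8838) (cross=-40.606)
ex = (C−B)/|BC| = (0.9709,-0.2396); ey = (0.2396,0.9709)
P = B + -3.16·ex + 3.13·ey = (-6.2881,3.3086)

-6.29 3.31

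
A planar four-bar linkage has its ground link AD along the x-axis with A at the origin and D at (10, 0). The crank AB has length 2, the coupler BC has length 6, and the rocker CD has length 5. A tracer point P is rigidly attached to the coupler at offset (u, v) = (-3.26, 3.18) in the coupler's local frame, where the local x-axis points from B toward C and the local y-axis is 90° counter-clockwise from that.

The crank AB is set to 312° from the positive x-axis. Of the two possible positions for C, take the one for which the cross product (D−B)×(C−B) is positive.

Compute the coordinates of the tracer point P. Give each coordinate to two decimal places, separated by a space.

A=(0,0), D=(10.00,0)
B = A + 2.00·(cos312°, sin312°) = (1.3383, -1.4863)
|BD| = 8.7883
circle(B,6.00) ∩ circle(D,5.00): a=5.0200, h=3.2863
  candidates: C₊=(5.7302,2.6016) cross=28.881; C₋=(6.8417,-3.8762) cross=-28.881
  mode + wants cross > 0 → take C=(5.7302,2.6016) (cross=28.881)
ex = (C−B)/|BC| = (0.7320,0.6813); ey = (-0.6813,0.7320)
P = B + -3.26·ex + 3.18·ey = (-3.2146,-1.3797)

-3.21 -1.38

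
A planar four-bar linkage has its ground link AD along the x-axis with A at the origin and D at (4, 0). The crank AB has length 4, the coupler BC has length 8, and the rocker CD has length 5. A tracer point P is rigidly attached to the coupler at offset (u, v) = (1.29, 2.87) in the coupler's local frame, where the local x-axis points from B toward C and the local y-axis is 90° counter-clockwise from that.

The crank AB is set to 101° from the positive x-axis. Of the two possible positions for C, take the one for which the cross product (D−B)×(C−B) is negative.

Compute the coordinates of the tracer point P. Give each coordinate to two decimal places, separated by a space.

2.31 3.25

A=(0,0), D=(4.00,0)
B = A + 4.00·(cos101°, sin101°) = (-0.7632, 3.9265)
|BD| = 6.1730
circle(B,8.00) ∩ circle(D,5.00): a=6.2454, h=4.9995
  candidates: C₊=(7.2359,3.8117) cross=30.862; C₋=(0.8758,-3.9038) cross=-30.862
  mode - wants cross < 0 → take C=(0.8758,-3.9038) (cross=-30.862)
ex = (C−B)/|BC| = (0.2049,-0.9788); ey = (0.9788,0.2049)
P = B + 1.29·ex + 2.87·ey = (2.3102,3.2519)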